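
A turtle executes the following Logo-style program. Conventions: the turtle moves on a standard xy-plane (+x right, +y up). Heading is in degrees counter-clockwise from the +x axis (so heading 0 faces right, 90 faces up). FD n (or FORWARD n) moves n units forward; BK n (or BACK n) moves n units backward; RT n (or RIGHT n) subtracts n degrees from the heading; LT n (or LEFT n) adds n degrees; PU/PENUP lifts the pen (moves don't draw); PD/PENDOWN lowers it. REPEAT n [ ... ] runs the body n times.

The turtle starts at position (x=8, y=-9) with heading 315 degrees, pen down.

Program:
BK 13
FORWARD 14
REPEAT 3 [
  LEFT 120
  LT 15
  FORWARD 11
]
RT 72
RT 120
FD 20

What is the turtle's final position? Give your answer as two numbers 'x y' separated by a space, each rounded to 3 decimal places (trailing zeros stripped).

Answer: -7.634 -2.327

Derivation:
Executing turtle program step by step:
Start: pos=(8,-9), heading=315, pen down
BK 13: (8,-9) -> (-1.192,0.192) [heading=315, draw]
FD 14: (-1.192,0.192) -> (8.707,-9.707) [heading=315, draw]
REPEAT 3 [
  -- iteration 1/3 --
  LT 120: heading 315 -> 75
  LT 15: heading 75 -> 90
  FD 11: (8.707,-9.707) -> (8.707,1.293) [heading=90, draw]
  -- iteration 2/3 --
  LT 120: heading 90 -> 210
  LT 15: heading 210 -> 225
  FD 11: (8.707,1.293) -> (0.929,-6.485) [heading=225, draw]
  -- iteration 3/3 --
  LT 120: heading 225 -> 345
  LT 15: heading 345 -> 0
  FD 11: (0.929,-6.485) -> (11.929,-6.485) [heading=0, draw]
]
RT 72: heading 0 -> 288
RT 120: heading 288 -> 168
FD 20: (11.929,-6.485) -> (-7.634,-2.327) [heading=168, draw]
Final: pos=(-7.634,-2.327), heading=168, 6 segment(s) drawn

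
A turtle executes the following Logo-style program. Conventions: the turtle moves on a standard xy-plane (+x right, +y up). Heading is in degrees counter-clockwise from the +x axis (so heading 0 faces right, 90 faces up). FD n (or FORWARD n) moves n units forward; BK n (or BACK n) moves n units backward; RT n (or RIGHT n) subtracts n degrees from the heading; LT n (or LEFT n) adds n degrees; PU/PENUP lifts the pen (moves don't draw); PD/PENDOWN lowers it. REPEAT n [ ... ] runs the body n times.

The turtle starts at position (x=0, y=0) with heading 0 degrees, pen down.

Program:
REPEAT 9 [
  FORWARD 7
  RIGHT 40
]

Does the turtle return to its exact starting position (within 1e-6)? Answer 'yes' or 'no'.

Answer: yes

Derivation:
Executing turtle program step by step:
Start: pos=(0,0), heading=0, pen down
REPEAT 9 [
  -- iteration 1/9 --
  FD 7: (0,0) -> (7,0) [heading=0, draw]
  RT 40: heading 0 -> 320
  -- iteration 2/9 --
  FD 7: (7,0) -> (12.362,-4.5) [heading=320, draw]
  RT 40: heading 320 -> 280
  -- iteration 3/9 --
  FD 7: (12.362,-4.5) -> (13.578,-11.393) [heading=280, draw]
  RT 40: heading 280 -> 240
  -- iteration 4/9 --
  FD 7: (13.578,-11.393) -> (10.078,-17.455) [heading=240, draw]
  RT 40: heading 240 -> 200
  -- iteration 5/9 --
  FD 7: (10.078,-17.455) -> (3.5,-19.849) [heading=200, draw]
  RT 40: heading 200 -> 160
  -- iteration 6/9 --
  FD 7: (3.5,-19.849) -> (-3.078,-17.455) [heading=160, draw]
  RT 40: heading 160 -> 120
  -- iteration 7/9 --
  FD 7: (-3.078,-17.455) -> (-6.578,-11.393) [heading=120, draw]
  RT 40: heading 120 -> 80
  -- iteration 8/9 --
  FD 7: (-6.578,-11.393) -> (-5.362,-4.5) [heading=80, draw]
  RT 40: heading 80 -> 40
  -- iteration 9/9 --
  FD 7: (-5.362,-4.5) -> (0,0) [heading=40, draw]
  RT 40: heading 40 -> 0
]
Final: pos=(0,0), heading=0, 9 segment(s) drawn

Start position: (0, 0)
Final position: (0, 0)
Distance = 0; < 1e-6 -> CLOSED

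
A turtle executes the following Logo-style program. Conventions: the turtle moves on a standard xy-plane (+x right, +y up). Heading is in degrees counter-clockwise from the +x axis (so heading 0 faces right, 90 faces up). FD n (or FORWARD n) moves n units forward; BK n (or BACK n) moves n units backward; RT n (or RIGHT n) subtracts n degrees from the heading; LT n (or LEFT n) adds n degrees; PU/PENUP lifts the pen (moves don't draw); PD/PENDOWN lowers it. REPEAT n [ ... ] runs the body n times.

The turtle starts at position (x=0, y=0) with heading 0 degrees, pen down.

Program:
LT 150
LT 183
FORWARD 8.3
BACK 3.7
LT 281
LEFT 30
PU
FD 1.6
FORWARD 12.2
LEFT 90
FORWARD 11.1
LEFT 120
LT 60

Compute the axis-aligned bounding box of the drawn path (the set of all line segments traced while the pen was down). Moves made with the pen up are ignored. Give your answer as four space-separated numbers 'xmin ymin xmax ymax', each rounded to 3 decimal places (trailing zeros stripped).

Executing turtle program step by step:
Start: pos=(0,0), heading=0, pen down
LT 150: heading 0 -> 150
LT 183: heading 150 -> 333
FD 8.3: (0,0) -> (7.395,-3.768) [heading=333, draw]
BK 3.7: (7.395,-3.768) -> (4.099,-2.088) [heading=333, draw]
LT 281: heading 333 -> 254
LT 30: heading 254 -> 284
PU: pen up
FD 1.6: (4.099,-2.088) -> (4.486,-3.641) [heading=284, move]
FD 12.2: (4.486,-3.641) -> (7.437,-15.478) [heading=284, move]
LT 90: heading 284 -> 14
FD 11.1: (7.437,-15.478) -> (18.207,-12.793) [heading=14, move]
LT 120: heading 14 -> 134
LT 60: heading 134 -> 194
Final: pos=(18.207,-12.793), heading=194, 2 segment(s) drawn

Segment endpoints: x in {0, 4.099, 7.395}, y in {-3.768, -2.088, 0}
xmin=0, ymin=-3.768, xmax=7.395, ymax=0

Answer: 0 -3.768 7.395 0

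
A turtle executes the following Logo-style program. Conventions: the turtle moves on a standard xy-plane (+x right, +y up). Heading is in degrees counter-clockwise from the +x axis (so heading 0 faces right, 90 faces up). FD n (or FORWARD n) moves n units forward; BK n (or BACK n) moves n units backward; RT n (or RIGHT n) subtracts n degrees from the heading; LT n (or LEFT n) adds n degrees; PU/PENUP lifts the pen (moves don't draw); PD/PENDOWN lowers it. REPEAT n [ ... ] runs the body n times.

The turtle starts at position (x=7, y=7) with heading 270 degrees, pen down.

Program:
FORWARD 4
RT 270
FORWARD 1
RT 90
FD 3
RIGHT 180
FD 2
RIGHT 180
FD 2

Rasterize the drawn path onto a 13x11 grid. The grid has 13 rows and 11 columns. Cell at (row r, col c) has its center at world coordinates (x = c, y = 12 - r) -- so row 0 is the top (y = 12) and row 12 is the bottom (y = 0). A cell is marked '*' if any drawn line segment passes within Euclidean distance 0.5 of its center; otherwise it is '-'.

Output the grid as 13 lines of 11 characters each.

Answer: -----------
-----------
-----------
-----------
-----------
-------*---
-------*---
-------*---
-------*---
-------**--
--------*--
--------*--
--------*--

Derivation:
Segment 0: (7,7) -> (7,3)
Segment 1: (7,3) -> (8,3)
Segment 2: (8,3) -> (8,0)
Segment 3: (8,0) -> (8,2)
Segment 4: (8,2) -> (8,0)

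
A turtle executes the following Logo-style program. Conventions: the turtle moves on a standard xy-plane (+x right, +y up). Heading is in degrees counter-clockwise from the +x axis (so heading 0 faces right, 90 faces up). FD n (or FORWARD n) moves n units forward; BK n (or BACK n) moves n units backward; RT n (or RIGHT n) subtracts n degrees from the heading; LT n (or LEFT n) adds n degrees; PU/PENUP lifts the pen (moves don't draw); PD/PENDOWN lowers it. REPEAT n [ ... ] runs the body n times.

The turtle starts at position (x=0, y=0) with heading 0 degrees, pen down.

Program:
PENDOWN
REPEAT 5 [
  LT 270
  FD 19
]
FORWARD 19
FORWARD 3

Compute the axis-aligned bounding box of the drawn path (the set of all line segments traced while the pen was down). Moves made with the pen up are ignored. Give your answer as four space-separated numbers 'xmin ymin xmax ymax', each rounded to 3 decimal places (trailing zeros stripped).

Executing turtle program step by step:
Start: pos=(0,0), heading=0, pen down
PD: pen down
REPEAT 5 [
  -- iteration 1/5 --
  LT 270: heading 0 -> 270
  FD 19: (0,0) -> (0,-19) [heading=270, draw]
  -- iteration 2/5 --
  LT 270: heading 270 -> 180
  FD 19: (0,-19) -> (-19,-19) [heading=180, draw]
  -- iteration 3/5 --
  LT 270: heading 180 -> 90
  FD 19: (-19,-19) -> (-19,0) [heading=90, draw]
  -- iteration 4/5 --
  LT 270: heading 90 -> 0
  FD 19: (-19,0) -> (0,0) [heading=0, draw]
  -- iteration 5/5 --
  LT 270: heading 0 -> 270
  FD 19: (0,0) -> (0,-19) [heading=270, draw]
]
FD 19: (0,-19) -> (0,-38) [heading=270, draw]
FD 3: (0,-38) -> (0,-41) [heading=270, draw]
Final: pos=(0,-41), heading=270, 7 segment(s) drawn

Segment endpoints: x in {-19, -19, 0, 0, 0, 0, 0, 0}, y in {-41, -38, -19, -19, -19, 0, 0, 0}
xmin=-19, ymin=-41, xmax=0, ymax=0

Answer: -19 -41 0 0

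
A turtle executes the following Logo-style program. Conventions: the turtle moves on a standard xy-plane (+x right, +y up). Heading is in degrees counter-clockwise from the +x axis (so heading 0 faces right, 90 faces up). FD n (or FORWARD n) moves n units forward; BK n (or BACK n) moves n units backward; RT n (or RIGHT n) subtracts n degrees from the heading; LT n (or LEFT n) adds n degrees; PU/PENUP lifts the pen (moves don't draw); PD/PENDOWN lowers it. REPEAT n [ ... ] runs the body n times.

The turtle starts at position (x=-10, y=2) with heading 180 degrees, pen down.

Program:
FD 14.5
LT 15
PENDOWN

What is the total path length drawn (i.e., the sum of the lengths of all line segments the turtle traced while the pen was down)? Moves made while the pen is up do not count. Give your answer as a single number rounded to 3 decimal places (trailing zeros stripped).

Executing turtle program step by step:
Start: pos=(-10,2), heading=180, pen down
FD 14.5: (-10,2) -> (-24.5,2) [heading=180, draw]
LT 15: heading 180 -> 195
PD: pen down
Final: pos=(-24.5,2), heading=195, 1 segment(s) drawn

Segment lengths:
  seg 1: (-10,2) -> (-24.5,2), length = 14.5
Total = 14.5

Answer: 14.5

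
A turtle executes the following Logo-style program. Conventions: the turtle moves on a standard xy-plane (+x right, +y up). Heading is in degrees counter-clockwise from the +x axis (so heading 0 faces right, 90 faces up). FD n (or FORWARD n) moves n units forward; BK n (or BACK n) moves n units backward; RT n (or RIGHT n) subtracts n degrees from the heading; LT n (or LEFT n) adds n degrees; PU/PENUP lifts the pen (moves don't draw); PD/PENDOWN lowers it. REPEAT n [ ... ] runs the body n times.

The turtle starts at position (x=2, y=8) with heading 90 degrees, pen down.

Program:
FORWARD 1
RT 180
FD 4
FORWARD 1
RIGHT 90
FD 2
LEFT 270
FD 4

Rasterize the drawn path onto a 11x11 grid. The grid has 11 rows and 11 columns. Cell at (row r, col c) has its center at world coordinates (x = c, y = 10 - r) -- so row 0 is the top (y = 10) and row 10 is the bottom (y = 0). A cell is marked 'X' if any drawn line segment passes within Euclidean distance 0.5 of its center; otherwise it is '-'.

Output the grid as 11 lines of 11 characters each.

Segment 0: (2,8) -> (2,9)
Segment 1: (2,9) -> (2,5)
Segment 2: (2,5) -> (2,4)
Segment 3: (2,4) -> (0,4)
Segment 4: (0,4) -> (0,8)

Answer: -----------
--X--------
X-X--------
X-X--------
X-X--------
X-X--------
XXX--------
-----------
-----------
-----------
-----------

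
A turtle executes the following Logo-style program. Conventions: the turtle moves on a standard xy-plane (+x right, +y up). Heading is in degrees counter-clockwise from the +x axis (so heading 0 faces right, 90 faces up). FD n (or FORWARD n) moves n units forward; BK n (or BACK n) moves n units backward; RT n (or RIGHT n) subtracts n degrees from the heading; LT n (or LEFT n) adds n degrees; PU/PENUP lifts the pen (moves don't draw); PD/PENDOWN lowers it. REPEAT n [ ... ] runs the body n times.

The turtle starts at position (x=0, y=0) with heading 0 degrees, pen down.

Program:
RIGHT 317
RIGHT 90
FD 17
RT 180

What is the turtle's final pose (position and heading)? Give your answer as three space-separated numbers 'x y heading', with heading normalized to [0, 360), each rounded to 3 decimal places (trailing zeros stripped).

Executing turtle program step by step:
Start: pos=(0,0), heading=0, pen down
RT 317: heading 0 -> 43
RT 90: heading 43 -> 313
FD 17: (0,0) -> (11.594,-12.433) [heading=313, draw]
RT 180: heading 313 -> 133
Final: pos=(11.594,-12.433), heading=133, 1 segment(s) drawn

Answer: 11.594 -12.433 133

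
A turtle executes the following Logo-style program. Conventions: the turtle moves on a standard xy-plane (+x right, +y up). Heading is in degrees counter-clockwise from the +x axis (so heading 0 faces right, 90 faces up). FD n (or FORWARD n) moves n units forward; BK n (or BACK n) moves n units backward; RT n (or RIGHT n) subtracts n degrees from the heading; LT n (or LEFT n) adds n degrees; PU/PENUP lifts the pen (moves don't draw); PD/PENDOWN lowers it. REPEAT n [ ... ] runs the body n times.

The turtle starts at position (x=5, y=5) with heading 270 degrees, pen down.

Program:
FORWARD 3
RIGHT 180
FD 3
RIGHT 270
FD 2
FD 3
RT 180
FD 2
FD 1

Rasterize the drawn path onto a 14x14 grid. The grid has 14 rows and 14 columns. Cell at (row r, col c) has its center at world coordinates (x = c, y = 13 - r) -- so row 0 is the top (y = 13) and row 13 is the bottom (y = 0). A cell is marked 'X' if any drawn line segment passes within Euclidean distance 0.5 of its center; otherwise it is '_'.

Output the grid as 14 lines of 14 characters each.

Segment 0: (5,5) -> (5,2)
Segment 1: (5,2) -> (5,5)
Segment 2: (5,5) -> (3,5)
Segment 3: (3,5) -> (-0,5)
Segment 4: (-0,5) -> (2,5)
Segment 5: (2,5) -> (3,5)

Answer: ______________
______________
______________
______________
______________
______________
______________
______________
XXXXXX________
_____X________
_____X________
_____X________
______________
______________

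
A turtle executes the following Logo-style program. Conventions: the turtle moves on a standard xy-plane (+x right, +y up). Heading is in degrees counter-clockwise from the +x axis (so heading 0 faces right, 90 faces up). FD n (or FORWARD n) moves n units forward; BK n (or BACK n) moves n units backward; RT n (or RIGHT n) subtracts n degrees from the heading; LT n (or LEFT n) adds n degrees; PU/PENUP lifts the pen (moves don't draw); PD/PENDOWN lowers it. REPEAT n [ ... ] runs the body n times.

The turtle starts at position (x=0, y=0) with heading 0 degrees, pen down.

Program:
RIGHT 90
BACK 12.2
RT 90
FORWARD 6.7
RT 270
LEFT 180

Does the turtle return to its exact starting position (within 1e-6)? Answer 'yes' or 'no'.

Executing turtle program step by step:
Start: pos=(0,0), heading=0, pen down
RT 90: heading 0 -> 270
BK 12.2: (0,0) -> (0,12.2) [heading=270, draw]
RT 90: heading 270 -> 180
FD 6.7: (0,12.2) -> (-6.7,12.2) [heading=180, draw]
RT 270: heading 180 -> 270
LT 180: heading 270 -> 90
Final: pos=(-6.7,12.2), heading=90, 2 segment(s) drawn

Start position: (0, 0)
Final position: (-6.7, 12.2)
Distance = 13.919; >= 1e-6 -> NOT closed

Answer: no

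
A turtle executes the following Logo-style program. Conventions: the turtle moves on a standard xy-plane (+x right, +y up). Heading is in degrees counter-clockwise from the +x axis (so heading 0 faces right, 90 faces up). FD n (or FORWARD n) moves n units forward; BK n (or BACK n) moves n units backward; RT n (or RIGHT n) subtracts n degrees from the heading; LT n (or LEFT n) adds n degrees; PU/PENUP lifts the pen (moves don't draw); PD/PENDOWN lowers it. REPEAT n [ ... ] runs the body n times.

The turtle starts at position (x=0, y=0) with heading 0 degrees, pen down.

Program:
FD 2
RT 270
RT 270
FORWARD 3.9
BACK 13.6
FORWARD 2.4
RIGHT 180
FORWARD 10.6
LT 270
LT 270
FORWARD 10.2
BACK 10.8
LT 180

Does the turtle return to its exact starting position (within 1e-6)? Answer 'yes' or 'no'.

Answer: no

Derivation:
Executing turtle program step by step:
Start: pos=(0,0), heading=0, pen down
FD 2: (0,0) -> (2,0) [heading=0, draw]
RT 270: heading 0 -> 90
RT 270: heading 90 -> 180
FD 3.9: (2,0) -> (-1.9,0) [heading=180, draw]
BK 13.6: (-1.9,0) -> (11.7,0) [heading=180, draw]
FD 2.4: (11.7,0) -> (9.3,0) [heading=180, draw]
RT 180: heading 180 -> 0
FD 10.6: (9.3,0) -> (19.9,0) [heading=0, draw]
LT 270: heading 0 -> 270
LT 270: heading 270 -> 180
FD 10.2: (19.9,0) -> (9.7,0) [heading=180, draw]
BK 10.8: (9.7,0) -> (20.5,0) [heading=180, draw]
LT 180: heading 180 -> 0
Final: pos=(20.5,0), heading=0, 7 segment(s) drawn

Start position: (0, 0)
Final position: (20.5, 0)
Distance = 20.5; >= 1e-6 -> NOT closed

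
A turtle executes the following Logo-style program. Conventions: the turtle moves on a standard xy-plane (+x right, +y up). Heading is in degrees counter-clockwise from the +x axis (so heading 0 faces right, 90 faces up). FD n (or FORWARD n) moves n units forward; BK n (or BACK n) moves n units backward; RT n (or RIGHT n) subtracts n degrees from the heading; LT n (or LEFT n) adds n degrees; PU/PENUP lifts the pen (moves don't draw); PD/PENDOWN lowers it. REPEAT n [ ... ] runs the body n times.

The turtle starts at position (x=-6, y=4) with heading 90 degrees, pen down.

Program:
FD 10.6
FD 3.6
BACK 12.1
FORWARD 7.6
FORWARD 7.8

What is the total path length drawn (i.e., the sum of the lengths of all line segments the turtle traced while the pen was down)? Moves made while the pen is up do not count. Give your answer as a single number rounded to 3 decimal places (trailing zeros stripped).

Answer: 41.7

Derivation:
Executing turtle program step by step:
Start: pos=(-6,4), heading=90, pen down
FD 10.6: (-6,4) -> (-6,14.6) [heading=90, draw]
FD 3.6: (-6,14.6) -> (-6,18.2) [heading=90, draw]
BK 12.1: (-6,18.2) -> (-6,6.1) [heading=90, draw]
FD 7.6: (-6,6.1) -> (-6,13.7) [heading=90, draw]
FD 7.8: (-6,13.7) -> (-6,21.5) [heading=90, draw]
Final: pos=(-6,21.5), heading=90, 5 segment(s) drawn

Segment lengths:
  seg 1: (-6,4) -> (-6,14.6), length = 10.6
  seg 2: (-6,14.6) -> (-6,18.2), length = 3.6
  seg 3: (-6,18.2) -> (-6,6.1), length = 12.1
  seg 4: (-6,6.1) -> (-6,13.7), length = 7.6
  seg 5: (-6,13.7) -> (-6,21.5), length = 7.8
Total = 41.7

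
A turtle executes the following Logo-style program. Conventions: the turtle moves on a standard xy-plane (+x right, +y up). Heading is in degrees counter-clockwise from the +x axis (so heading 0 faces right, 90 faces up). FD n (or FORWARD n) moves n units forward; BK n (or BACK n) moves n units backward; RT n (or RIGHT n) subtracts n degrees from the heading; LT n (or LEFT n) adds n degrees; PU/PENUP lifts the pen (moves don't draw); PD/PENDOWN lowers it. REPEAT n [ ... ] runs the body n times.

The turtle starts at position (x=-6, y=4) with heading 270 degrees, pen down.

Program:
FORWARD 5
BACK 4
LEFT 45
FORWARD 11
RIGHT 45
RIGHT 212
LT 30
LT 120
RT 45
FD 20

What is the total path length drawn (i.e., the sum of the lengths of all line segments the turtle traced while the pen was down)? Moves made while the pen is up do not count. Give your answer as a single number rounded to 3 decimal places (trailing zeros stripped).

Executing turtle program step by step:
Start: pos=(-6,4), heading=270, pen down
FD 5: (-6,4) -> (-6,-1) [heading=270, draw]
BK 4: (-6,-1) -> (-6,3) [heading=270, draw]
LT 45: heading 270 -> 315
FD 11: (-6,3) -> (1.778,-4.778) [heading=315, draw]
RT 45: heading 315 -> 270
RT 212: heading 270 -> 58
LT 30: heading 58 -> 88
LT 120: heading 88 -> 208
RT 45: heading 208 -> 163
FD 20: (1.778,-4.778) -> (-17.348,1.069) [heading=163, draw]
Final: pos=(-17.348,1.069), heading=163, 4 segment(s) drawn

Segment lengths:
  seg 1: (-6,4) -> (-6,-1), length = 5
  seg 2: (-6,-1) -> (-6,3), length = 4
  seg 3: (-6,3) -> (1.778,-4.778), length = 11
  seg 4: (1.778,-4.778) -> (-17.348,1.069), length = 20
Total = 40

Answer: 40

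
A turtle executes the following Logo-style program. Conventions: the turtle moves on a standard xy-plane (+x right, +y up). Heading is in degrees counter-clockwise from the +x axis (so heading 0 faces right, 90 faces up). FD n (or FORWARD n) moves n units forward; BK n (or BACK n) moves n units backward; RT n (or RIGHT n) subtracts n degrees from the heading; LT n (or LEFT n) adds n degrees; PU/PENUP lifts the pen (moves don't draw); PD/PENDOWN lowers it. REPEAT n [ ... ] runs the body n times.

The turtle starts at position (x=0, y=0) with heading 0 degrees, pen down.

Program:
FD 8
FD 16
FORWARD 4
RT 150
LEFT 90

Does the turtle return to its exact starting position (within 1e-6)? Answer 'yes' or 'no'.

Executing turtle program step by step:
Start: pos=(0,0), heading=0, pen down
FD 8: (0,0) -> (8,0) [heading=0, draw]
FD 16: (8,0) -> (24,0) [heading=0, draw]
FD 4: (24,0) -> (28,0) [heading=0, draw]
RT 150: heading 0 -> 210
LT 90: heading 210 -> 300
Final: pos=(28,0), heading=300, 3 segment(s) drawn

Start position: (0, 0)
Final position: (28, 0)
Distance = 28; >= 1e-6 -> NOT closed

Answer: no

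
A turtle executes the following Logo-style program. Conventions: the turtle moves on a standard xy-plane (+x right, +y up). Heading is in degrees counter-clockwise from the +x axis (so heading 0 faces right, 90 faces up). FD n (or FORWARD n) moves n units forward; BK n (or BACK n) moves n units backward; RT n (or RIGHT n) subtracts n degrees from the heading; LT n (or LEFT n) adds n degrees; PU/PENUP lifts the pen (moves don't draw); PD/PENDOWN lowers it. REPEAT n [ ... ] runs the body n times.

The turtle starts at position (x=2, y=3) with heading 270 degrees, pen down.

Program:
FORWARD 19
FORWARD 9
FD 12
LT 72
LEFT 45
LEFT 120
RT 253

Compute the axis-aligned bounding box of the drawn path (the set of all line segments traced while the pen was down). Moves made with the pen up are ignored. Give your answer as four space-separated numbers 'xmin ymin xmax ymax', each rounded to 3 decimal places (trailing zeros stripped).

Executing turtle program step by step:
Start: pos=(2,3), heading=270, pen down
FD 19: (2,3) -> (2,-16) [heading=270, draw]
FD 9: (2,-16) -> (2,-25) [heading=270, draw]
FD 12: (2,-25) -> (2,-37) [heading=270, draw]
LT 72: heading 270 -> 342
LT 45: heading 342 -> 27
LT 120: heading 27 -> 147
RT 253: heading 147 -> 254
Final: pos=(2,-37), heading=254, 3 segment(s) drawn

Segment endpoints: x in {2, 2, 2, 2}, y in {-37, -25, -16, 3}
xmin=2, ymin=-37, xmax=2, ymax=3

Answer: 2 -37 2 3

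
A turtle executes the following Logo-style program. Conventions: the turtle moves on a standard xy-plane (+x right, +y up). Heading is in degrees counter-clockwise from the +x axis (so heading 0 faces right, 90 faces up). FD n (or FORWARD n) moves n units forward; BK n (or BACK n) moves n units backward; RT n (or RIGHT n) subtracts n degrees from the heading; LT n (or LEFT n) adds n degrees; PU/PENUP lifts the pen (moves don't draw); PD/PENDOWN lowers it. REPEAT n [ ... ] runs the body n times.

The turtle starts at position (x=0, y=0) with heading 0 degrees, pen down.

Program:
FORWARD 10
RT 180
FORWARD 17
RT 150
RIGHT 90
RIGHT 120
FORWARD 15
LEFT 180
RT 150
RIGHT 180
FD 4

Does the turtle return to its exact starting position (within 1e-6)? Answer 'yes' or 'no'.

Executing turtle program step by step:
Start: pos=(0,0), heading=0, pen down
FD 10: (0,0) -> (10,0) [heading=0, draw]
RT 180: heading 0 -> 180
FD 17: (10,0) -> (-7,0) [heading=180, draw]
RT 150: heading 180 -> 30
RT 90: heading 30 -> 300
RT 120: heading 300 -> 180
FD 15: (-7,0) -> (-22,0) [heading=180, draw]
LT 180: heading 180 -> 0
RT 150: heading 0 -> 210
RT 180: heading 210 -> 30
FD 4: (-22,0) -> (-18.536,2) [heading=30, draw]
Final: pos=(-18.536,2), heading=30, 4 segment(s) drawn

Start position: (0, 0)
Final position: (-18.536, 2)
Distance = 18.643; >= 1e-6 -> NOT closed

Answer: no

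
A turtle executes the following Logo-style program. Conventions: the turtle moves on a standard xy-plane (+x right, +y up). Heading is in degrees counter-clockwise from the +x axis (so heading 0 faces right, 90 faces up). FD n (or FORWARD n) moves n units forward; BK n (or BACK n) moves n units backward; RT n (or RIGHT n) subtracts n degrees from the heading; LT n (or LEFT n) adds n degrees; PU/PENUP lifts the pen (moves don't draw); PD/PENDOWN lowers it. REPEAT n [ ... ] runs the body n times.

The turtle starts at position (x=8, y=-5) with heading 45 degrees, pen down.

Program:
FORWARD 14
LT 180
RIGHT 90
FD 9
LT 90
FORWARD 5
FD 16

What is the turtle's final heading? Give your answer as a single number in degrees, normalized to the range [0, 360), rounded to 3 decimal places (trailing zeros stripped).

Executing turtle program step by step:
Start: pos=(8,-5), heading=45, pen down
FD 14: (8,-5) -> (17.899,4.899) [heading=45, draw]
LT 180: heading 45 -> 225
RT 90: heading 225 -> 135
FD 9: (17.899,4.899) -> (11.536,11.263) [heading=135, draw]
LT 90: heading 135 -> 225
FD 5: (11.536,11.263) -> (8,7.728) [heading=225, draw]
FD 16: (8,7.728) -> (-3.314,-3.586) [heading=225, draw]
Final: pos=(-3.314,-3.586), heading=225, 4 segment(s) drawn

Answer: 225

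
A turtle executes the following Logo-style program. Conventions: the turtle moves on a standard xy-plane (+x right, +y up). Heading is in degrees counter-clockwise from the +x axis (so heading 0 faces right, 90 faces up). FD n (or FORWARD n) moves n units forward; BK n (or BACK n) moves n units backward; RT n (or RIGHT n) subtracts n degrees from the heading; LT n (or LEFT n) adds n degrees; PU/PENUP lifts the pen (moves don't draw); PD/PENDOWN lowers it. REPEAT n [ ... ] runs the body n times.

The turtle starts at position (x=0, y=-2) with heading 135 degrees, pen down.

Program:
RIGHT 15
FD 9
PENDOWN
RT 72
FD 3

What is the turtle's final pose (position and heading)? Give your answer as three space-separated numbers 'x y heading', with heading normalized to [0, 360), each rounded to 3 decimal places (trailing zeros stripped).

Executing turtle program step by step:
Start: pos=(0,-2), heading=135, pen down
RT 15: heading 135 -> 120
FD 9: (0,-2) -> (-4.5,5.794) [heading=120, draw]
PD: pen down
RT 72: heading 120 -> 48
FD 3: (-4.5,5.794) -> (-2.493,8.024) [heading=48, draw]
Final: pos=(-2.493,8.024), heading=48, 2 segment(s) drawn

Answer: -2.493 8.024 48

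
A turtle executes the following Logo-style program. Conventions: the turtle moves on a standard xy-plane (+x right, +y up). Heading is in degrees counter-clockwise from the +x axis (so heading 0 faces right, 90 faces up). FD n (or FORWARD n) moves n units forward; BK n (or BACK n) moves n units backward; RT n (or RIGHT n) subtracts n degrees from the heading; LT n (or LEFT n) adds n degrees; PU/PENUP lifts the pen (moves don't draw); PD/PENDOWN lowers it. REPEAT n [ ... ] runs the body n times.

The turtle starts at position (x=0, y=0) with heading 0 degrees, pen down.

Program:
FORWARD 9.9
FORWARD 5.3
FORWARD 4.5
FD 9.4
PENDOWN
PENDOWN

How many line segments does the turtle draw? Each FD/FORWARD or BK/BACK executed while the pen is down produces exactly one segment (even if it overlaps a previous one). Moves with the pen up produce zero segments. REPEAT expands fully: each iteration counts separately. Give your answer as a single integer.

Executing turtle program step by step:
Start: pos=(0,0), heading=0, pen down
FD 9.9: (0,0) -> (9.9,0) [heading=0, draw]
FD 5.3: (9.9,0) -> (15.2,0) [heading=0, draw]
FD 4.5: (15.2,0) -> (19.7,0) [heading=0, draw]
FD 9.4: (19.7,0) -> (29.1,0) [heading=0, draw]
PD: pen down
PD: pen down
Final: pos=(29.1,0), heading=0, 4 segment(s) drawn
Segments drawn: 4

Answer: 4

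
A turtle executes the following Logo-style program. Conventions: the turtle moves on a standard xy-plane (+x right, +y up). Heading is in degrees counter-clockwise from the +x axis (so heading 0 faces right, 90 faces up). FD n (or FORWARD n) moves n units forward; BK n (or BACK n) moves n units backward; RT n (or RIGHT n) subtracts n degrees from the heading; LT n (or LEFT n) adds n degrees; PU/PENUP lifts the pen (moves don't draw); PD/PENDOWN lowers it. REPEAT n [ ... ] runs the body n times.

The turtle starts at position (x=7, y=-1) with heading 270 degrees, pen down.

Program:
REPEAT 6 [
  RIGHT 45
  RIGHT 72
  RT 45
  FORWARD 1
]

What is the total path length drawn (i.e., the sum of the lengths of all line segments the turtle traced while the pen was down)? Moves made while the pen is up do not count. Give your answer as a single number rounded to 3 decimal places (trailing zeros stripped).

Answer: 6

Derivation:
Executing turtle program step by step:
Start: pos=(7,-1), heading=270, pen down
REPEAT 6 [
  -- iteration 1/6 --
  RT 45: heading 270 -> 225
  RT 72: heading 225 -> 153
  RT 45: heading 153 -> 108
  FD 1: (7,-1) -> (6.691,-0.049) [heading=108, draw]
  -- iteration 2/6 --
  RT 45: heading 108 -> 63
  RT 72: heading 63 -> 351
  RT 45: heading 351 -> 306
  FD 1: (6.691,-0.049) -> (7.279,-0.858) [heading=306, draw]
  -- iteration 3/6 --
  RT 45: heading 306 -> 261
  RT 72: heading 261 -> 189
  RT 45: heading 189 -> 144
  FD 1: (7.279,-0.858) -> (6.47,-0.27) [heading=144, draw]
  -- iteration 4/6 --
  RT 45: heading 144 -> 99
  RT 72: heading 99 -> 27
  RT 45: heading 27 -> 342
  FD 1: (6.47,-0.27) -> (7.421,-0.579) [heading=342, draw]
  -- iteration 5/6 --
  RT 45: heading 342 -> 297
  RT 72: heading 297 -> 225
  RT 45: heading 225 -> 180
  FD 1: (7.421,-0.579) -> (6.421,-0.579) [heading=180, draw]
  -- iteration 6/6 --
  RT 45: heading 180 -> 135
  RT 72: heading 135 -> 63
  RT 45: heading 63 -> 18
  FD 1: (6.421,-0.579) -> (7.372,-0.27) [heading=18, draw]
]
Final: pos=(7.372,-0.27), heading=18, 6 segment(s) drawn

Segment lengths:
  seg 1: (7,-1) -> (6.691,-0.049), length = 1
  seg 2: (6.691,-0.049) -> (7.279,-0.858), length = 1
  seg 3: (7.279,-0.858) -> (6.47,-0.27), length = 1
  seg 4: (6.47,-0.27) -> (7.421,-0.579), length = 1
  seg 5: (7.421,-0.579) -> (6.421,-0.579), length = 1
  seg 6: (6.421,-0.579) -> (7.372,-0.27), length = 1
Total = 6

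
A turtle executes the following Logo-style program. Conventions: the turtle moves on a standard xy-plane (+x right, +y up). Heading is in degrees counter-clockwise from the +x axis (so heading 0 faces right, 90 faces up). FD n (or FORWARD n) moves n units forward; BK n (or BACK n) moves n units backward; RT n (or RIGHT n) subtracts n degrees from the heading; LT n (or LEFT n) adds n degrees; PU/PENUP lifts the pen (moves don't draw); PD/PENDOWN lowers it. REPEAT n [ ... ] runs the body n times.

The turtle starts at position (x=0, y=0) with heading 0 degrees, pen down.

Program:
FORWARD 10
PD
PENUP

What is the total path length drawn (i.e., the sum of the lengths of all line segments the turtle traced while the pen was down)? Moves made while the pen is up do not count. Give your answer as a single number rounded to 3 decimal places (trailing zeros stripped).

Executing turtle program step by step:
Start: pos=(0,0), heading=0, pen down
FD 10: (0,0) -> (10,0) [heading=0, draw]
PD: pen down
PU: pen up
Final: pos=(10,0), heading=0, 1 segment(s) drawn

Segment lengths:
  seg 1: (0,0) -> (10,0), length = 10
Total = 10

Answer: 10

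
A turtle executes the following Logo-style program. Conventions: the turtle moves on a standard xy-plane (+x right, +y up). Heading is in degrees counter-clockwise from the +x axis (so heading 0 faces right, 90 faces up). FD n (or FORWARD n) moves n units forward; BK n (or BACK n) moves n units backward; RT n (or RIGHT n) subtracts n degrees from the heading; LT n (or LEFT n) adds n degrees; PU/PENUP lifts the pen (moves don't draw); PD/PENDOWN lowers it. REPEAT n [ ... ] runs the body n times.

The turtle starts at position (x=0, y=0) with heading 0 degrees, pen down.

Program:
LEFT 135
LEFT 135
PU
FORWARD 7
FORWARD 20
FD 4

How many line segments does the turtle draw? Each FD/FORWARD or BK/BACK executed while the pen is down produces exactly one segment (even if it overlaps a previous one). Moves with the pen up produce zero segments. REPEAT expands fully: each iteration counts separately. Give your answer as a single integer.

Answer: 0

Derivation:
Executing turtle program step by step:
Start: pos=(0,0), heading=0, pen down
LT 135: heading 0 -> 135
LT 135: heading 135 -> 270
PU: pen up
FD 7: (0,0) -> (0,-7) [heading=270, move]
FD 20: (0,-7) -> (0,-27) [heading=270, move]
FD 4: (0,-27) -> (0,-31) [heading=270, move]
Final: pos=(0,-31), heading=270, 0 segment(s) drawn
Segments drawn: 0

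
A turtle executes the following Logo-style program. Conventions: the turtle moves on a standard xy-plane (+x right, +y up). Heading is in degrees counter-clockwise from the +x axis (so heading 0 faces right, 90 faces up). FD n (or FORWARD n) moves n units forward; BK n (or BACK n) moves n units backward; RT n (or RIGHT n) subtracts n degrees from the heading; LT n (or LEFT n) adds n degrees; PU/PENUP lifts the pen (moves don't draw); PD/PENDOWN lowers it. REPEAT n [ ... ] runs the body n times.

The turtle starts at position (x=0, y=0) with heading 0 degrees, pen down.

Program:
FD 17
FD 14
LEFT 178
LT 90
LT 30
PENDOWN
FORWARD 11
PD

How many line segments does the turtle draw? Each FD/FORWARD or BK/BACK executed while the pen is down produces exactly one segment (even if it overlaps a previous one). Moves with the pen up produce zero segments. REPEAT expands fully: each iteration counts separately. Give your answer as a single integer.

Answer: 3

Derivation:
Executing turtle program step by step:
Start: pos=(0,0), heading=0, pen down
FD 17: (0,0) -> (17,0) [heading=0, draw]
FD 14: (17,0) -> (31,0) [heading=0, draw]
LT 178: heading 0 -> 178
LT 90: heading 178 -> 268
LT 30: heading 268 -> 298
PD: pen down
FD 11: (31,0) -> (36.164,-9.712) [heading=298, draw]
PD: pen down
Final: pos=(36.164,-9.712), heading=298, 3 segment(s) drawn
Segments drawn: 3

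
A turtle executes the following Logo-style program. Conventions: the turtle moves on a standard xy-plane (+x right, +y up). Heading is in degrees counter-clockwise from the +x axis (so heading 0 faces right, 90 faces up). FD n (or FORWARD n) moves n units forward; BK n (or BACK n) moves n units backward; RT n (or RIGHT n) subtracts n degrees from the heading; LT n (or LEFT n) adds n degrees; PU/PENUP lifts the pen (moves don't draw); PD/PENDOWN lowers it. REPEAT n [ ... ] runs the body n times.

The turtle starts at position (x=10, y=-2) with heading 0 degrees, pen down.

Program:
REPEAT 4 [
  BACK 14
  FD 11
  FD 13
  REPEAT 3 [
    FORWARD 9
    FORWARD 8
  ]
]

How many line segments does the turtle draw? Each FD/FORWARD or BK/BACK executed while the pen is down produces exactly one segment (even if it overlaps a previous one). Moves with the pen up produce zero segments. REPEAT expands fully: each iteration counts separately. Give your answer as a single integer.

Executing turtle program step by step:
Start: pos=(10,-2), heading=0, pen down
REPEAT 4 [
  -- iteration 1/4 --
  BK 14: (10,-2) -> (-4,-2) [heading=0, draw]
  FD 11: (-4,-2) -> (7,-2) [heading=0, draw]
  FD 13: (7,-2) -> (20,-2) [heading=0, draw]
  REPEAT 3 [
    -- iteration 1/3 --
    FD 9: (20,-2) -> (29,-2) [heading=0, draw]
    FD 8: (29,-2) -> (37,-2) [heading=0, draw]
    -- iteration 2/3 --
    FD 9: (37,-2) -> (46,-2) [heading=0, draw]
    FD 8: (46,-2) -> (54,-2) [heading=0, draw]
    -- iteration 3/3 --
    FD 9: (54,-2) -> (63,-2) [heading=0, draw]
    FD 8: (63,-2) -> (71,-2) [heading=0, draw]
  ]
  -- iteration 2/4 --
  BK 14: (71,-2) -> (57,-2) [heading=0, draw]
  FD 11: (57,-2) -> (68,-2) [heading=0, draw]
  FD 13: (68,-2) -> (81,-2) [heading=0, draw]
  REPEAT 3 [
    -- iteration 1/3 --
    FD 9: (81,-2) -> (90,-2) [heading=0, draw]
    FD 8: (90,-2) -> (98,-2) [heading=0, draw]
    -- iteration 2/3 --
    FD 9: (98,-2) -> (107,-2) [heading=0, draw]
    FD 8: (107,-2) -> (115,-2) [heading=0, draw]
    -- iteration 3/3 --
    FD 9: (115,-2) -> (124,-2) [heading=0, draw]
    FD 8: (124,-2) -> (132,-2) [heading=0, draw]
  ]
  -- iteration 3/4 --
  BK 14: (132,-2) -> (118,-2) [heading=0, draw]
  FD 11: (118,-2) -> (129,-2) [heading=0, draw]
  FD 13: (129,-2) -> (142,-2) [heading=0, draw]
  REPEAT 3 [
    -- iteration 1/3 --
    FD 9: (142,-2) -> (151,-2) [heading=0, draw]
    FD 8: (151,-2) -> (159,-2) [heading=0, draw]
    -- iteration 2/3 --
    FD 9: (159,-2) -> (168,-2) [heading=0, draw]
    FD 8: (168,-2) -> (176,-2) [heading=0, draw]
    -- iteration 3/3 --
    FD 9: (176,-2) -> (185,-2) [heading=0, draw]
    FD 8: (185,-2) -> (193,-2) [heading=0, draw]
  ]
  -- iteration 4/4 --
  BK 14: (193,-2) -> (179,-2) [heading=0, draw]
  FD 11: (179,-2) -> (190,-2) [heading=0, draw]
  FD 13: (190,-2) -> (203,-2) [heading=0, draw]
  REPEAT 3 [
    -- iteration 1/3 --
    FD 9: (203,-2) -> (212,-2) [heading=0, draw]
    FD 8: (212,-2) -> (220,-2) [heading=0, draw]
    -- iteration 2/3 --
    FD 9: (220,-2) -> (229,-2) [heading=0, draw]
    FD 8: (229,-2) -> (237,-2) [heading=0, draw]
    -- iteration 3/3 --
    FD 9: (237,-2) -> (246,-2) [heading=0, draw]
    FD 8: (246,-2) -> (254,-2) [heading=0, draw]
  ]
]
Final: pos=(254,-2), heading=0, 36 segment(s) drawn
Segments drawn: 36

Answer: 36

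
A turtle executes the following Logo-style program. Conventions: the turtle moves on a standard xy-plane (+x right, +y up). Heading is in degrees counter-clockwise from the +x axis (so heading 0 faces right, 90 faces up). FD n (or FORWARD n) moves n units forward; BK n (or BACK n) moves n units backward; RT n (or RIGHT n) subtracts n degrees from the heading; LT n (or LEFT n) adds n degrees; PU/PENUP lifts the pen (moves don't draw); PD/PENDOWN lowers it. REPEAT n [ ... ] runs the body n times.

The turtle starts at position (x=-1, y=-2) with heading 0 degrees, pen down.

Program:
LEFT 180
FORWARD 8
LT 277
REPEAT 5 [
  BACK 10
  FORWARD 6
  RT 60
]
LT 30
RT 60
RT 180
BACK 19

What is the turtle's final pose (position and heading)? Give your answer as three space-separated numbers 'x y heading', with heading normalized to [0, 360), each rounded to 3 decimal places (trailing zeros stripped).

Executing turtle program step by step:
Start: pos=(-1,-2), heading=0, pen down
LT 180: heading 0 -> 180
FD 8: (-1,-2) -> (-9,-2) [heading=180, draw]
LT 277: heading 180 -> 97
REPEAT 5 [
  -- iteration 1/5 --
  BK 10: (-9,-2) -> (-7.781,-11.925) [heading=97, draw]
  FD 6: (-7.781,-11.925) -> (-8.513,-5.97) [heading=97, draw]
  RT 60: heading 97 -> 37
  -- iteration 2/5 --
  BK 10: (-8.513,-5.97) -> (-16.499,-11.988) [heading=37, draw]
  FD 6: (-16.499,-11.988) -> (-11.707,-8.377) [heading=37, draw]
  RT 60: heading 37 -> 337
  -- iteration 3/5 --
  BK 10: (-11.707,-8.377) -> (-20.912,-4.47) [heading=337, draw]
  FD 6: (-20.912,-4.47) -> (-15.389,-6.815) [heading=337, draw]
  RT 60: heading 337 -> 277
  -- iteration 4/5 --
  BK 10: (-15.389,-6.815) -> (-16.608,3.111) [heading=277, draw]
  FD 6: (-16.608,3.111) -> (-15.877,-2.844) [heading=277, draw]
  RT 60: heading 277 -> 217
  -- iteration 5/5 --
  BK 10: (-15.877,-2.844) -> (-7.89,3.174) [heading=217, draw]
  FD 6: (-7.89,3.174) -> (-12.682,-0.437) [heading=217, draw]
  RT 60: heading 217 -> 157
]
LT 30: heading 157 -> 187
RT 60: heading 187 -> 127
RT 180: heading 127 -> 307
BK 19: (-12.682,-0.437) -> (-24.117,14.737) [heading=307, draw]
Final: pos=(-24.117,14.737), heading=307, 12 segment(s) drawn

Answer: -24.117 14.737 307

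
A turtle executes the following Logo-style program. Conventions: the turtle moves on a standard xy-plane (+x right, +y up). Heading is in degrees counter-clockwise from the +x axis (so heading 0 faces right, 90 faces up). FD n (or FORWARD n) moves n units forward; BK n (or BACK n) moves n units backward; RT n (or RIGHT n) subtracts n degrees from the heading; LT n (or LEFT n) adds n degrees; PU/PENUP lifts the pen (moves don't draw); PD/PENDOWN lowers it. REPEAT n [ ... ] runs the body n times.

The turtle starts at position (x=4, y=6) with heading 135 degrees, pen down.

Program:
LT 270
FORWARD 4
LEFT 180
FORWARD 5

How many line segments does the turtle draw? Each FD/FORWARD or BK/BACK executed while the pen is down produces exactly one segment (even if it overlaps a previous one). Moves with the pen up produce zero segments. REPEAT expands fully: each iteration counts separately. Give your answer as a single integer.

Executing turtle program step by step:
Start: pos=(4,6), heading=135, pen down
LT 270: heading 135 -> 45
FD 4: (4,6) -> (6.828,8.828) [heading=45, draw]
LT 180: heading 45 -> 225
FD 5: (6.828,8.828) -> (3.293,5.293) [heading=225, draw]
Final: pos=(3.293,5.293), heading=225, 2 segment(s) drawn
Segments drawn: 2

Answer: 2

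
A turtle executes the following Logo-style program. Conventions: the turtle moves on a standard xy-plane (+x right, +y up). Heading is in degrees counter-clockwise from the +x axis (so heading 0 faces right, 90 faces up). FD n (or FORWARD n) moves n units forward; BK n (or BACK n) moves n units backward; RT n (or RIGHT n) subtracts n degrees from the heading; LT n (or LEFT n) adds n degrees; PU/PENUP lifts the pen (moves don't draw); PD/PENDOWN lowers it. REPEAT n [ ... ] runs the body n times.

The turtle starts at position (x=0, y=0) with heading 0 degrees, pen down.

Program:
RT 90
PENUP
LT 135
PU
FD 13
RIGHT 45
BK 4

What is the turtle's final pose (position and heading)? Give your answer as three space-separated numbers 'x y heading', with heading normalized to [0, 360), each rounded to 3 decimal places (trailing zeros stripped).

Executing turtle program step by step:
Start: pos=(0,0), heading=0, pen down
RT 90: heading 0 -> 270
PU: pen up
LT 135: heading 270 -> 45
PU: pen up
FD 13: (0,0) -> (9.192,9.192) [heading=45, move]
RT 45: heading 45 -> 0
BK 4: (9.192,9.192) -> (5.192,9.192) [heading=0, move]
Final: pos=(5.192,9.192), heading=0, 0 segment(s) drawn

Answer: 5.192 9.192 0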